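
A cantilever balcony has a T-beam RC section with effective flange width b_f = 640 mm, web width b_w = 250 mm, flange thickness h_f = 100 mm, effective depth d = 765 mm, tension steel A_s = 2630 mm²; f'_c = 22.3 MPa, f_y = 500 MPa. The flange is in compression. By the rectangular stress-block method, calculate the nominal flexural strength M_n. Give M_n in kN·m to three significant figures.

Tension: T = A_s f_y = 2630 × 500 = 1315000 N.
Try a within the flange: a = T/(0.85 f'_c b_f) = 1315000/(0.85 × 22.3 × 640) = 108.40 mm.
a = 108.40 > h_f = 100 mm: the block extends into the web. Split into flange-overhang and web parts.
C_f = 0.85 f'_c (b_f − b_w) h_f = 0.85 × 22.3 × (640 − 250) × 100 = 739245 N.
Remaining web compression depth: a_w = (T − C_f)/(0.85 f'_c b_w) = (1315000 − 739245)/(0.85 × 22.3 × 250) = 121.50 mm.
M_n = C_f(d − h_f/2) + (T − C_f)(d − a_w/2) = 739245 × (765 − 50) + 575755 × (765 − 60.75) = 528.56 + 405.48 = 934.04 × 10⁶ N·mm.
M_n = 934.04 kN·m.

M_n ≈ 934 kN·m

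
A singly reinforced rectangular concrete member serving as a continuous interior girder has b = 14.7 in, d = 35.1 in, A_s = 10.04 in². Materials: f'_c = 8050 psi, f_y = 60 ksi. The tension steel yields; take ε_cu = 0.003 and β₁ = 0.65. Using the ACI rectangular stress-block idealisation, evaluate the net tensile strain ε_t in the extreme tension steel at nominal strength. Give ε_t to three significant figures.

a = A_s f_y/(0.85 f'_c b) = 5.989 in.
β₁ = 0.65, so c = a/β₁ = 5.989/0.65 = 9.214 in.
From the linear strain diagram with ε_cu = 0.003: ε_t = 0.003 (d − c)/c = 0.003 × (35.1 − 9.214)/9.214 = 0.00843.
Since ε_t ≥ 0.005, the section is tension-controlled.

ε_t ≈ 0.00843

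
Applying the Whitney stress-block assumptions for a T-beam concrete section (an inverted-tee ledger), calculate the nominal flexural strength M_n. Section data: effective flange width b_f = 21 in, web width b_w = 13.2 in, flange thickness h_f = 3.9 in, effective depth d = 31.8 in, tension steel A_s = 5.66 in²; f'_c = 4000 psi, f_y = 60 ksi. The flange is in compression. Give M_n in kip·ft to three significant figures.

Tension: T = A_s f_y = 5.66 × 60 = 339.6 kips.
Try a within the flange: a = T/(0.85 f'_c b_f) = 339.6/(0.85 × 4 × 21) = 4.756 in.
a = 4.756 > h_f = 3.9 in: the block extends into the web. Split into flange-overhang and web parts.
C_f = 0.85 f'_c (b_f − b_w) h_f = 0.85 × 4 × (21 − 13.2) × 3.9 = 103.4 kips.
Remaining web compression depth: a_w = (T − C_f)/(0.85 f'_c b_w) = (339.6 − 103.4)/(0.85 × 4 × 13.2) = 5.263 in.
M_n = C_f(d − h_f/2) + (T − C_f)(d − a_w/2) = 103.4 × (31.8 − 1.95) + 236.2 × (31.8 − 2.6315) = 3086.5 + 6889.6 = 9976.1 kip·in.
M_n = 9976.1/12 = 831.34 kip·ft.

M_n ≈ 831 kip·ft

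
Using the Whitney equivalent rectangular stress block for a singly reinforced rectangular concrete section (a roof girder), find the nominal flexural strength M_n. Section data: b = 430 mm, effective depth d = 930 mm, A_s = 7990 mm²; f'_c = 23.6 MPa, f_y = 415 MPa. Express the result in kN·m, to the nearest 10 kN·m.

T = A_s f_y = 7990 × 415 = 3315850 N = 3315.85 kN.
From C = T: a = T/(0.85 f'_c b) = 3315850/(0.85 × 23.6 × 430) = 384.41 mm.
M_n = T(d − a/2) = 3315.85 kN × (930 − 192.205) mm = 2446.42 kN·m.

M_n ≈ 2450 kN·m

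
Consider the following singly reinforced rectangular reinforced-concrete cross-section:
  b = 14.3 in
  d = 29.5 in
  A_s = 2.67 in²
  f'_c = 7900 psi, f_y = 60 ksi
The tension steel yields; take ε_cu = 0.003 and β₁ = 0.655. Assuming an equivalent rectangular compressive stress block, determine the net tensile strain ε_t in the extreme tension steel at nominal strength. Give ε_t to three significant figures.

ε_t ≈ 0.0317

a = A_s f_y/(0.85 f'_c b) = 1.668 in.
β₁ = 0.655, so c = a/β₁ = 1.668/0.655 = 2.547 in.
From the linear strain diagram with ε_cu = 0.003: ε_t = 0.003 (d − c)/c = 0.003 × (29.5 − 2.547)/2.547 = 0.0317.
Since ε_t ≥ 0.005, the section is tension-controlled.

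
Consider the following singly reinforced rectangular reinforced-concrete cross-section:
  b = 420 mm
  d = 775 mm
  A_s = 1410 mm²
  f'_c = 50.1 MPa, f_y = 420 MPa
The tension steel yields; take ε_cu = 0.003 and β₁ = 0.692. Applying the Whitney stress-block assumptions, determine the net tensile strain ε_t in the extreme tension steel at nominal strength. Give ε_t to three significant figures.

ε_t ≈ 0.0456

a = A_s f_y/(0.85 f'_c b) = 33.11 mm.
β₁ = 0.692, so c = a/β₁ = 33.11/0.692 = 47.85 mm.
From the linear strain diagram with ε_cu = 0.003: ε_t = 0.003 (d − c)/c = 0.003 × (775 − 47.85)/47.85 = 0.0456.
Since ε_t ≥ 0.005, the section is tension-controlled.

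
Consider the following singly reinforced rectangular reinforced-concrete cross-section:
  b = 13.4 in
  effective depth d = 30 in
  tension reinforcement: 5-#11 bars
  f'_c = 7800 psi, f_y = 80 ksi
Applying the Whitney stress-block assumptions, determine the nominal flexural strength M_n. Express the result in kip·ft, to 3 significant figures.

M_n ≈ 1380 kip·ft

A_s = 5 × 1.56 = 7.8 in².
T = A_s f_y = 7.8 × 80 = 624 kips.
a = T/(0.85 f'_c b) = 624/(0.85 × 7.8 × 13.4) = 7.024 in.
M_n = T(d − a/2) = 624 × (30 − 3.512) = 16528.5 kip·in = 16528.5/12 = 1377.38 kip·ft.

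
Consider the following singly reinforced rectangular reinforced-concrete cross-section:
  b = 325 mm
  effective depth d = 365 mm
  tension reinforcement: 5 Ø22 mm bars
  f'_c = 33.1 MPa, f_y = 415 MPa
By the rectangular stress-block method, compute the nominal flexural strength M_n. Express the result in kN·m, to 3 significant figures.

A_s = 5 × 380 = 1900 mm².
T = A_s f_y = 1900 × 415 = 788500 N = 788.5 kN.
From C = T: a = T/(0.85 f'_c b) = 788500/(0.85 × 33.1 × 325) = 86.23 mm.
M_n = T(d − a/2) = 788.5 kN × (365 − 43.115) mm = 253.81 kN·m.

M_n ≈ 254 kN·m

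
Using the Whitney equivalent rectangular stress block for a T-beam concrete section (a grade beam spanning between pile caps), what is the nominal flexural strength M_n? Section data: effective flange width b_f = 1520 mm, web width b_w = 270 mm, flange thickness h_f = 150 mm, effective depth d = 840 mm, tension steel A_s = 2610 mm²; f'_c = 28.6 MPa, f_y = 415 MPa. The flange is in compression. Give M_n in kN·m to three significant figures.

M_n ≈ 894 kN·m

Tension: T = A_s f_y = 2610 × 415 = 1083150 N.
Try a within the flange: a = T/(0.85 f'_c b_f) = 1083150/(0.85 × 28.6 × 1520) = 29.31 mm.
Since a = 29.31 ≤ h_f = 150 mm, the stress block lies entirely in the flange; analyse as a rectangular beam of width b_f.
M_n = T(d − a/2) = 1083150 × (840 − 14.655) = 893.97 × 10⁶ N·mm.
M_n = 893.97 kN·m.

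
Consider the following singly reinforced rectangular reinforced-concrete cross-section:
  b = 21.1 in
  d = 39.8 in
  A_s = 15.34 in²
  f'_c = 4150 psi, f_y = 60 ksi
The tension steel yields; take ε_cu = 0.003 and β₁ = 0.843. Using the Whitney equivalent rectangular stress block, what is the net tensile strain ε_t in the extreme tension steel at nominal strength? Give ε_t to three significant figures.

a = A_s f_y/(0.85 f'_c b) = 12.366 in.
β₁ = 0.843, so c = a/β₁ = 12.366/0.843 = 14.669 in.
From the linear strain diagram with ε_cu = 0.003: ε_t = 0.003 (d − c)/c = 0.003 × (39.8 − 14.669)/14.669 = 0.00514.
Since ε_t ≥ 0.005, the section is tension-controlled.

ε_t ≈ 0.00514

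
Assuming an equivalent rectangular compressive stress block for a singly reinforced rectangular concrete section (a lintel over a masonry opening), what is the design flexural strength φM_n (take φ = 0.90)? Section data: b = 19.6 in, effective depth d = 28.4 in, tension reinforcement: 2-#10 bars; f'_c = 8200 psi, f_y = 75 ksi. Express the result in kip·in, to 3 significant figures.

A_s = 2 × 1.27 = 2.54 in².
T = A_s f_y = 2.54 × 75 = 190.5 kips.
a = T/(0.85 f'_c b) = 190.5/(0.85 × 8.2 × 19.6) = 1.394 in.
M_n = T(d − a/2) = 190.5 × (28.4 − 0.697) = 5277.4 kip·in.
φM_n = 0.90 × 5277.4 = 4749.7 kip·in.

φM_n ≈ 4750 kip·in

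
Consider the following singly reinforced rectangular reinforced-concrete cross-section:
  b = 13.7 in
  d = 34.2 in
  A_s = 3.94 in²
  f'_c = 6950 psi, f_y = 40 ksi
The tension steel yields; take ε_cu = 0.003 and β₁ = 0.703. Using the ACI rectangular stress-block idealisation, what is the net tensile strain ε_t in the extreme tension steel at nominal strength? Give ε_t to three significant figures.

ε_t ≈ 0.0340

a = A_s f_y/(0.85 f'_c b) = 1.947 in.
β₁ = 0.703, so c = a/β₁ = 1.947/0.703 = 2.770 in.
From the linear strain diagram with ε_cu = 0.003: ε_t = 0.003 (d − c)/c = 0.003 × (34.2 − 2.770)/2.770 = 0.0340.
Since ε_t ≥ 0.005, the section is tension-controlled.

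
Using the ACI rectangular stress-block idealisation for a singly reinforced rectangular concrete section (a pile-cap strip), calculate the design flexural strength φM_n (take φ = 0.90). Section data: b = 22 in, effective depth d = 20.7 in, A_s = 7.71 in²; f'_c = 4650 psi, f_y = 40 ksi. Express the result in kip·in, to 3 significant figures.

φM_n ≈ 5250 kip·in

T = A_s f_y = 7.71 × 40 = 308.4 kips.
a = T/(0.85 f'_c b) = 308.4/(0.85 × 4.65 × 22) = 3.547 in.
M_n = T(d − a/2) = 308.4 × (20.7 − 1.7735) = 5836.9 kip·in.
φM_n = 0.90 × 5836.9 = 5253.2 kip·in.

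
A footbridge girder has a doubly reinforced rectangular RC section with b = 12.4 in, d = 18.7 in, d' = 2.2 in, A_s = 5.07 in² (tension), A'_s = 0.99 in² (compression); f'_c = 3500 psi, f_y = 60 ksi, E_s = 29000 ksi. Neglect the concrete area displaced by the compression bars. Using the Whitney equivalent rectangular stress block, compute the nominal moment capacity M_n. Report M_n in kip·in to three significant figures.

Assume both steels yield.
a = (A_s − A'_s) f_y/(0.85 f'_c b) = (5.07 − 0.99) × 60/(0.85 × 3.5 × 12.4) = 6.636 in.
c = a/β₁ = 6.636/0.85 = 7.807 in; ε'_s = 0.003(c − d')/c = 0.0022 ≥ ε_y = 0.0021, so the compression steel yields.
M_n = (A_s − A'_s) f_y (d − a/2) + A'_s f_y (d − d') = 244.8 × (18.7 − 3.318) + 59.4 × (18.7 − 2.2) = 3765.5 + 980.1 = 4745.6 kip·in.

M_n ≈ 4750 kip·in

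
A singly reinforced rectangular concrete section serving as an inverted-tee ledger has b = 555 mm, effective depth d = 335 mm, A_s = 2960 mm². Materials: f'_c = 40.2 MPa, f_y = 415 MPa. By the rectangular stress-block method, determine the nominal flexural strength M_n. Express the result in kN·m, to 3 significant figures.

T = A_s f_y = 2960 × 415 = 1228400 N = 1228.4 kN.
From C = T: a = T/(0.85 f'_c b) = 1228400/(0.85 × 40.2 × 555) = 64.77 mm.
M_n = T(d − a/2) = 1228.4 kN × (335 − 32.385) mm = 371.73 kN·m.

M_n ≈ 372 kN·m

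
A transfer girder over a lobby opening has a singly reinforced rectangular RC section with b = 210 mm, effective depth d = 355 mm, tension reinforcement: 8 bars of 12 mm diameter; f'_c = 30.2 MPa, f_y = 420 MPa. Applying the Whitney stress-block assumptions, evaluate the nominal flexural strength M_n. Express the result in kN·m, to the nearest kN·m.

M_n ≈ 121 kN·m

A_s = 8 × 113 = 904 mm².
T = A_s f_y = 904 × 420 = 379680 N = 379.68 kN.
From C = T: a = T/(0.85 f'_c b) = 379680/(0.85 × 30.2 × 210) = 70.43 mm.
M_n = T(d − a/2) = 379.68 kN × (355 − 35.215) mm = 121.42 kN·m.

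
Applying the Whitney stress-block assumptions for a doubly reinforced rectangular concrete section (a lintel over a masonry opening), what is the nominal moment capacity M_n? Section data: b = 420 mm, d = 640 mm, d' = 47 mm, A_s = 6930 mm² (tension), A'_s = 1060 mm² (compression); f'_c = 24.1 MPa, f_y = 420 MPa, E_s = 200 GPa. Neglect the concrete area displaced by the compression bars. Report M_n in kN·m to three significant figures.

M_n ≈ 1490 kN·m

Assume both tension and compression steel yield.
Net tension couple steel: A_s − A'_s = 5870 mm².
a = (A_s − A'_s) f_y / (0.85 f'_c b) = 2465400/(0.85 × 24.1 × 420) = 286.55 mm.
c = a/β₁ = 286.55/0.85 = 337.12 mm; ε'_s = 0.003(c − d')/c = 0.0026 ≥ f_y/E_s = 0.0021, so compression steel does yield.
M_n = (A_s − A'_s) f_y (d − a/2) + A'_s f_y (d − d') = [2465400 × (640 − 143.275) + 445200 × (640 − 47)] × 10⁻⁶ = 1224.63 + 264.00 = 1488.63 kN·m.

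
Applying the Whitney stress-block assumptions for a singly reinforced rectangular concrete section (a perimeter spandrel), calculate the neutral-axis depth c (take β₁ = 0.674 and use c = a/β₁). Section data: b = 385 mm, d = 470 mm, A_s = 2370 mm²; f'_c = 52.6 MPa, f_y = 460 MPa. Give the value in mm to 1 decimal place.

c ≈ 94.0 mm

T = A_s f_y = 2370 × 460 = 1090200 N = 1090.2 kN.
Setting C = 0.85 f'_c a b equal to T: a = 1090200/(0.85 × 52.6 × 385) = 63.335 mm.
With β₁ = 0.674, c = a/β₁ = 63.335/0.674 = 94.0 mm.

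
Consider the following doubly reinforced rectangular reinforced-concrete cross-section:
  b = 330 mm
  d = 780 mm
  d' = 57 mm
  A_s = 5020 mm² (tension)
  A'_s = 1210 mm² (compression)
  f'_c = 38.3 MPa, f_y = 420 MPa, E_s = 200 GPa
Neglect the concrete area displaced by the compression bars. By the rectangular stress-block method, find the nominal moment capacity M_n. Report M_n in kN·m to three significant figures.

M_n ≈ 1500 kN·m

Assume both tension and compression steel yield.
Net tension couple steel: A_s − A'_s = 3810 mm².
a = (A_s − A'_s) f_y / (0.85 f'_c b) = 1600200/(0.85 × 38.3 × 330) = 148.95 mm.
c = a/β₁ = 148.95/0.776 = 191.95 mm; ε'_s = 0.003(c − d')/c = 0.0021 ≥ f_y/E_s = 0.0021, so compression steel does yield.
M_n = (A_s − A'_s) f_y (d − a/2) + A'_s f_y (d − d') = [1600200 × (780 − 74.475) + 508200 × (780 − 57)] × 10⁻⁶ = 1128.98 + 367.43 = 1496.41 kN·m.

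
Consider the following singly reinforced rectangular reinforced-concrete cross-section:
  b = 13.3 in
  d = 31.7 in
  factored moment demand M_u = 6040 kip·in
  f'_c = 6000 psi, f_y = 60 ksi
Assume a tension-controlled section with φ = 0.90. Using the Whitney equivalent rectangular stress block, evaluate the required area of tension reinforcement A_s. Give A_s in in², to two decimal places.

M_n = M_u/φ = 6040/0.90 = 6711.11 kip·in.
From M_n = 0.85 f'_c a b (d − a/2):
a = d − √(d² − 2M_n/(0.85 f'_c b)) = 31.7 − √(31.7² − 2 × 6711.11/(0.85 × 6 × 13.3)) = 3.292 in.
A_s = 0.85 f'_c a b / f_y = 0.85 × 6 × 3.292 × 13.3 / 60 = 3.722 in².

A_s ≈ 3.72 in²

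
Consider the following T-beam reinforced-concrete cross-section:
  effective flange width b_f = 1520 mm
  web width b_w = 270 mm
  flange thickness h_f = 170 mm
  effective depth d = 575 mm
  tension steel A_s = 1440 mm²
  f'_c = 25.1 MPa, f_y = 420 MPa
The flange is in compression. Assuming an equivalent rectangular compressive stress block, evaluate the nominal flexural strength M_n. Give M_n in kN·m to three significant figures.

M_n ≈ 342 kN·m

Tension: T = A_s f_y = 1440 × 420 = 604800 N.
Try a within the flange: a = T/(0.85 f'_c b_f) = 604800/(0.85 × 25.1 × 1520) = 18.65 mm.
Since a = 18.65 ≤ h_f = 170 mm, the stress block lies entirely in the flange; analyse as a rectangular beam of width b_f.
M_n = T(d − a/2) = 604800 × (575 − 9.325) = 342.12 × 10⁶ N·mm.
M_n = 342.12 kN·m.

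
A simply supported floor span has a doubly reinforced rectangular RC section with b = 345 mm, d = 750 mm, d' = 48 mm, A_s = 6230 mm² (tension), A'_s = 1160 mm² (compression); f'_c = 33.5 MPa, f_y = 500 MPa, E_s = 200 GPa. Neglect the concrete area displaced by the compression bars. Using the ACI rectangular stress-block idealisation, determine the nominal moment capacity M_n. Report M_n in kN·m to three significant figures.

Assume both tension and compression steel yield.
Net tension couple steel: A_s − A'_s = 5070 mm².
a = (A_s − A'_s) f_y / (0.85 f'_c b) = 2535000/(0.85 × 33.5 × 345) = 258.04 mm.
c = a/β₁ = 258.04/0.811 = 318.18 mm; ε'_s = 0.003(c − d')/c = 0.0025 ≥ f_y/E_s = 0.0025, so compression steel does yield.
M_n = (A_s − A'_s) f_y (d − a/2) + A'_s f_y (d − d') = [2535000 × (750 − 129.02) + 580000 × (750 − 48)] × 10⁻⁶ = 1574.18 + 407.16 = 1981.34 kN·m.

M_n ≈ 1980 kN·m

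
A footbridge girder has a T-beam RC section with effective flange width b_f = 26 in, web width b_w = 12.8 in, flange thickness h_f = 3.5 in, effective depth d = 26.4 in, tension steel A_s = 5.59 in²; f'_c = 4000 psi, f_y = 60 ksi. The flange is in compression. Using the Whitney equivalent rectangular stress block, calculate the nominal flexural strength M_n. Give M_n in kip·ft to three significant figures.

M_n ≈ 685 kip·ft

Tension: T = A_s f_y = 5.59 × 60 = 335.4 kips.
Try a within the flange: a = T/(0.85 f'_c b_f) = 335.4/(0.85 × 4 × 26) = 3.794 in.
a = 3.794 > h_f = 3.5 in: the block extends into the web. Split into flange-overhang and web parts.
C_f = 0.85 f'_c (b_f − b_w) h_f = 0.85 × 4 × (26 − 12.8) × 3.5 = 157.1 kips.
Remaining web compression depth: a_w = (T − C_f)/(0.85 f'_c b_w) = (335.4 − 157.1)/(0.85 × 4 × 12.8) = 4.097 in.
M_n = C_f(d − h_f/2) + (T − C_f)(d − a_w/2) = 157.1 × (26.4 − 1.75) + 178.3 × (26.4 − 2.0485) = 3872.5 + 4341.9 = 8214.4 kip·in.
M_n = 8214.4/12 = 684.53 kip·ft.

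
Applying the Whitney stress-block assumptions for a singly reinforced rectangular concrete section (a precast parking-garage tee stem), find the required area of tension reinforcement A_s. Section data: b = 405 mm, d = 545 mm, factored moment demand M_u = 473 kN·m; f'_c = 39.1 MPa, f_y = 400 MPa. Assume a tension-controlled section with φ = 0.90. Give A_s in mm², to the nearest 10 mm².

A_s ≈ 2590 mm²

M_n = M_u/φ = 473/0.90 = 525.556 kN·m.
With M_n = 0.85 f'_c a b (d − a/2), solve the quadratic for a:
a = d − √(d² − 2M_n/(0.85 f'_c b)) = 545 − √(545² − 2 × 525.556×10⁶/(0.85 × 39.1 × 405)) = 77.10 mm.
A_s = 0.85 f'_c a b / f_y = 0.85 × 39.1 × 77.10 × 405 / 400 = 2594.4 mm².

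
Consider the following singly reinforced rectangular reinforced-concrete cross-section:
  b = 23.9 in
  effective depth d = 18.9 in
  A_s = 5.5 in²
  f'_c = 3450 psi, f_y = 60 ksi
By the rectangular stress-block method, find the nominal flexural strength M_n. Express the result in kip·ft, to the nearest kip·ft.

M_n ≈ 455 kip·ft

T = A_s f_y = 5.5 × 60 = 330 kips.
a = T/(0.85 f'_c b) = 330/(0.85 × 3.45 × 23.9) = 4.708 in.
M_n = T(d − a/2) = 330 × (18.9 − 2.354) = 5460.2 kip·in = 5460.2/12 = 455.02 kip·ft.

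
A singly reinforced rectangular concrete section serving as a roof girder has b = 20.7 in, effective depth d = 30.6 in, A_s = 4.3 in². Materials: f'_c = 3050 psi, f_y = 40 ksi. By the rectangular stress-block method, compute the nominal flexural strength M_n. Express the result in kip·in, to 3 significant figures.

T = A_s f_y = 4.3 × 40 = 172 kips.
a = T/(0.85 f'_c b) = 172/(0.85 × 3.05 × 20.7) = 3.205 in.
M_n = T(d − a/2) = 172 × (30.6 − 1.6025) = 4987.6 kip·in.

M_n ≈ 4990 kip·in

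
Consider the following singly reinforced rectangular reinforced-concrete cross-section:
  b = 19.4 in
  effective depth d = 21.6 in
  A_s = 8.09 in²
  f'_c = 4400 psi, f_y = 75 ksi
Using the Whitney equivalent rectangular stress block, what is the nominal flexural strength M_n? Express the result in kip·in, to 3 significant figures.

T = A_s f_y = 8.09 × 75 = 606.75 kips.
a = T/(0.85 f'_c b) = 606.75/(0.85 × 4.4 × 19.4) = 8.363 in.
M_n = T(d − a/2) = 606.75 × (21.6 − 4.1815) = 10568.7 kip·in.

M_n ≈ 10600 kip·in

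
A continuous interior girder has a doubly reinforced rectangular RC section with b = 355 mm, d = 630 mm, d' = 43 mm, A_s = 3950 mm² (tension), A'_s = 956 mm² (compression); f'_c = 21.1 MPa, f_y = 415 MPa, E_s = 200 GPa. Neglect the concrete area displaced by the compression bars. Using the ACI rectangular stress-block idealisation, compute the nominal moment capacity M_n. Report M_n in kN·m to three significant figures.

M_n ≈ 894 kN·m

Assume both tension and compression steel yield.
Net tension couple steel: A_s − A'_s = 2994 mm².
a = (A_s − A'_s) f_y / (0.85 f'_c b) = 1242510/(0.85 × 21.1 × 355) = 195.15 mm.
c = a/β₁ = 195.15/0.85 = 229.59 mm; ε'_s = 0.003(c − d')/c = 0.0024 ≥ f_y/E_s = 0.0021, so compression steel does yield.
M_n = (A_s − A'_s) f_y (d − a/2) + A'_s f_y (d − d') = [1242510 × (630 − 97.575) + 396740 × (630 − 43)] × 10⁻⁶ = 661.54 + 232.89 = 894.43 kN·m.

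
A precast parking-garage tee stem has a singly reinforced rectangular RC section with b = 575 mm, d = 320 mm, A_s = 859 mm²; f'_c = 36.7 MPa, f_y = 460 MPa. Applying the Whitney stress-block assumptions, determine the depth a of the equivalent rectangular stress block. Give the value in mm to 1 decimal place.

T = A_s f_y = 859 × 460 = 395140 N = 395.14 kN.
Setting C = 0.85 f'_c a b equal to T: a = 395140/(0.85 × 36.7 × 575) = 22.0 mm.

a ≈ 22.0 mm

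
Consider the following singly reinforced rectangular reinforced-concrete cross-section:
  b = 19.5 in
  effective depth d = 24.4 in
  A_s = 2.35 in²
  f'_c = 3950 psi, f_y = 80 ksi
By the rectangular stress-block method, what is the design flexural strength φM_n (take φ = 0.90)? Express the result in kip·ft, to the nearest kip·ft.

φM_n ≈ 324 kip·ft

T = A_s f_y = 2.35 × 80 = 188 kips.
a = T/(0.85 f'_c b) = 188/(0.85 × 3.95 × 19.5) = 2.871 in.
M_n = T(d − a/2) = 188 × (24.4 − 1.4355) = 4317.3 kip·in = 4317.3/12 = 359.78 kip·ft.
φM_n = 0.90 × 359.78 = 323.80 kip·ft.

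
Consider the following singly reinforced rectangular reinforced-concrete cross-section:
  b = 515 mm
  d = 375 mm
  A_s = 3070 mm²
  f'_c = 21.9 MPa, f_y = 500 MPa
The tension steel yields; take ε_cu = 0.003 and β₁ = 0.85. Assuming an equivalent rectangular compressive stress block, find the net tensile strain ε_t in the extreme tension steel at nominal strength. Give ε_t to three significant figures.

ε_t ≈ 0.00297

a = A_s f_y/(0.85 f'_c b) = 160.12 mm.
β₁ = 0.85, so c = a/β₁ = 160.12/0.85 = 188.38 mm.
From the linear strain diagram with ε_cu = 0.003: ε_t = 0.003 (d − c)/c = 0.003 × (375 − 188.38)/188.38 = 0.00297.
ε_t < 0.004 — the section is over-reinforced for flexure under ACI limits.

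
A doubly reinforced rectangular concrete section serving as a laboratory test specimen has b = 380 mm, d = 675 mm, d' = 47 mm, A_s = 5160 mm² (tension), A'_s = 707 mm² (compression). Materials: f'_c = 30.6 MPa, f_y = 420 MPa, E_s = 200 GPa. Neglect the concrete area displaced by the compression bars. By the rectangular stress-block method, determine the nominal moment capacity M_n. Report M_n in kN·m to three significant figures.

M_n ≈ 1270 kN·m

Assume both tension and compression steel yield.
Net tension couple steel: A_s − A'_s = 4453 mm².
a = (A_s − A'_s) f_y / (0.85 f'_c b) = 1870260/(0.85 × 30.6 × 380) = 189.22 mm.
c = a/β₁ = 189.22/0.831 = 227.70 mm; ε'_s = 0.003(c − d')/c = 0.0024 ≥ f_y/E_s = 0.0021, so compression steel does yield.
M_n = (A_s − A'_s) f_y (d − a/2) + A'_s f_y (d − d') = [1870260 × (675 − 94.61) + 296940 × (675 − 47)] × 10⁻⁶ = 1085.48 + 186.48 = 1271.96 kN·m.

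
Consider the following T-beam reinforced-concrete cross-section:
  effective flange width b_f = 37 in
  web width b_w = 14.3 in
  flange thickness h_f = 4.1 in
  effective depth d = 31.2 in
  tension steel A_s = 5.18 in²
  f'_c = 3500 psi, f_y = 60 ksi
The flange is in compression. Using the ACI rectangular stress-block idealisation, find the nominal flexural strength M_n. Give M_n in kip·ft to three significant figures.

Tension: T = A_s f_y = 5.18 × 60 = 310.8 kips.
Try a within the flange: a = T/(0.85 f'_c b_f) = 310.8/(0.85 × 3.5 × 37) = 2.824 in.
Since a = 2.824 ≤ h_f = 4.1 in, the stress block lies entirely in the flange; analyse as a rectangular beam of width b_f.
M_n = T(d − a/2) = 310.8 × (31.2 − 1.412) = 9258.1 kip·in.
M_n = 9258.1/12 = 771.51 kip·ft.

M_n ≈ 772 kip·ft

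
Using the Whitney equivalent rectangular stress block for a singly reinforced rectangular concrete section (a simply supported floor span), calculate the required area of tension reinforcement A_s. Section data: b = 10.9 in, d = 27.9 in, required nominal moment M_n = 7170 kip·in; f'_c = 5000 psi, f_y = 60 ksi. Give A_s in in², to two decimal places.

From M_n = 0.85 f'_c a b (d − a/2):
a = d − √(d² − 2M_n/(0.85 f'_c b)) = 27.9 − √(27.9² − 2 × 7170/(0.85 × 5 × 10.9)) = 6.247 in.
A_s = 0.85 f'_c a b / f_y = 0.85 × 5 × 6.247 × 10.9 / 60 = 4.823 in².

A_s ≈ 4.82 in²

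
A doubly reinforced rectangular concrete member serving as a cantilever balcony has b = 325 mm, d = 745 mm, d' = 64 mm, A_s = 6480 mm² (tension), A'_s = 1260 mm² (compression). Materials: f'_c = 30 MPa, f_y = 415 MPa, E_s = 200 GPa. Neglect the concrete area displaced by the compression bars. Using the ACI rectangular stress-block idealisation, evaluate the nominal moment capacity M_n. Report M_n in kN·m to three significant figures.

Assume both tension and compression steel yield.
Net tension couple steel: A_s − A'_s = 5220 mm².
a = (A_s − A'_s) f_y / (0.85 f'_c b) = 2166300/(0.85 × 30 × 325) = 261.39 mm.
c = a/β₁ = 261.39/0.836 = 312.67 mm; ε'_s = 0.003(c − d')/c = 0.0024 ≥ f_y/E_s = 0.0021, so compression steel does yield.
M_n = (A_s − A'_s) f_y (d − a/2) + A'_s f_y (d − d') = [2166300 × (745 − 130.695) + 522900 × (745 − 64)] × 10⁻⁶ = 1330.77 + 356.09 = 1686.86 kN·m.

M_n ≈ 1690 kN·m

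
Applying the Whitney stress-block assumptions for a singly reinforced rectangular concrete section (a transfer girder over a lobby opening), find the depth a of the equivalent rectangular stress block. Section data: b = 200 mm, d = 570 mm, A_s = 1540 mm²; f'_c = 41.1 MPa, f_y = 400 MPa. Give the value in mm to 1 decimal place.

T = A_s f_y = 1540 × 400 = 616000 N = 616 kN.
Setting C = 0.85 f'_c a b equal to T: a = 616000/(0.85 × 41.1 × 200) = 88.2 mm.

a ≈ 88.2 mm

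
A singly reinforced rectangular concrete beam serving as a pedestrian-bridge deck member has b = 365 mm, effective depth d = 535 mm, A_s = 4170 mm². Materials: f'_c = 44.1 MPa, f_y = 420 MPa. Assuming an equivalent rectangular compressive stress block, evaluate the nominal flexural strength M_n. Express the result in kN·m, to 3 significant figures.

M_n ≈ 825 kN·m

T = A_s f_y = 4170 × 420 = 1751400 N = 1751.4 kN.
From C = T: a = T/(0.85 f'_c b) = 1751400/(0.85 × 44.1 × 365) = 128.01 mm.
M_n = T(d − a/2) = 1751.4 kN × (535 − 64.005) mm = 824.90 kN·m.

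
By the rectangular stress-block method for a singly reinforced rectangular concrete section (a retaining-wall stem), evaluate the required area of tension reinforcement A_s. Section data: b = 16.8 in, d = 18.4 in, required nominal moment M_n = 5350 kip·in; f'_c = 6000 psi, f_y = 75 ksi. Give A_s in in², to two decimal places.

From M_n = 0.85 f'_c a b (d − a/2):
a = d − √(d² − 2M_n/(0.85 f'_c b)) = 18.4 − √(18.4² − 2 × 5350/(0.85 × 6 × 16.8)) = 3.782 in.
A_s = 0.85 f'_c a b / f_y = 0.85 × 6 × 3.782 × 16.8 / 75 = 4.321 in².

A_s ≈ 4.32 in²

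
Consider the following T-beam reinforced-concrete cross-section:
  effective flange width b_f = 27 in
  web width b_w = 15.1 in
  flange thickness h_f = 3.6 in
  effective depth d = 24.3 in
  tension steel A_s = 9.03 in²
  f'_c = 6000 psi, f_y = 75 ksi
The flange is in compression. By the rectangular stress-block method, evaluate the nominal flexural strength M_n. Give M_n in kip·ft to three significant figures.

Tension: T = A_s f_y = 9.03 × 75 = 677.25 kips.
Try a within the flange: a = T/(0.85 f'_c b_f) = 677.25/(0.85 × 6 × 27) = 4.918 in.
a = 4.918 > h_f = 3.6 in: the block extends into the web. Split into flange-overhang and web parts.
C_f = 0.85 f'_c (b_f − b_w) h_f = 0.85 × 6 × (27 − 15.1) × 3.6 = 218.5 kips.
Remaining web compression depth: a_w = (T − C_f)/(0.85 f'_c b_w) = (677.25 − 218.5)/(0.85 × 6 × 15.1) = 5.957 in.
M_n = C_f(d − h_f/2) + (T − C_f)(d − a_w/2) = 218.5 × (24.3 − 1.8) + 458.75 × (24.3 − 2.9785) = 4916.3 + 9781.2 = 14697.5 kip·in.
M_n = 14697.5/12 = 1224.79 kip·ft.

M_n ≈ 1220 kip·ft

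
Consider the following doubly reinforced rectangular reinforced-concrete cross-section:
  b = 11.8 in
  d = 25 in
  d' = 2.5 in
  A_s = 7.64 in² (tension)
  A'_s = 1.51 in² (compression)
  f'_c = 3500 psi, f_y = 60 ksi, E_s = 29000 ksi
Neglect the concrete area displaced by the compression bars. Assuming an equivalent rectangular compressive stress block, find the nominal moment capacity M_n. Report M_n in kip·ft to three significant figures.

M_n ≈ 776 kip·ft

Assume both steels yield.
a = (A_s − A'_s) f_y/(0.85 f'_c b) = (7.64 − 1.51) × 60/(0.85 × 3.5 × 11.8) = 10.477 in.
c = a/β₁ = 10.477/0.85 = 12.326 in; ε'_s = 0.003(c − d')/c = 0.0024 ≥ ε_y = 0.0021, so the compression steel yields.
M_n = (A_s − A'_s) f_y (d − a/2) + A'_s f_y (d − d') = 367.8 × (25 − 5.2385) + 90.6 × (25 − 2.5) = 7268.3 + 2038.5 = 9306.8 kip·in = 9306.8/12 = 775.57 kip·ft.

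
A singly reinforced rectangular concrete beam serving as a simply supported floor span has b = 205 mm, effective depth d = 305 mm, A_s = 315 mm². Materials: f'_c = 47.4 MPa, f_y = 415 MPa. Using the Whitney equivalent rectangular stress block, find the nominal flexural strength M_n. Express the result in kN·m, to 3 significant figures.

T = A_s f_y = 315 × 415 = 130725 N = 130.725 kN.
From C = T: a = T/(0.85 f'_c b) = 130725/(0.85 × 47.4 × 205) = 15.83 mm.
M_n = T(d − a/2) = 130.725 kN × (305 − 7.915) mm = 38.84 kN·m.

M_n ≈ 38.8 kN·m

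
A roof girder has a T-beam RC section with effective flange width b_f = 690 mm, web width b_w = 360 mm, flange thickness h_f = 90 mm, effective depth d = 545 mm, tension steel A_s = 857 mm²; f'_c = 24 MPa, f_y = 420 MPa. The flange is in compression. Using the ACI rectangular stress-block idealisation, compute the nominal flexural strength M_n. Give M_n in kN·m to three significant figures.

Tension: T = A_s f_y = 857 × 420 = 359940 N.
Try a within the flange: a = T/(0.85 f'_c b_f) = 359940/(0.85 × 24 × 690) = 25.57 mm.
Since a = 25.57 ≤ h_f = 90 mm, the stress block lies entirely in the flange; analyse as a rectangular beam of width b_f.
M_n = T(d − a/2) = 359940 × (545 − 12.785) = 191.57 × 10⁶ N·mm.
M_n = 191.57 kN·m.

M_n ≈ 192 kN·m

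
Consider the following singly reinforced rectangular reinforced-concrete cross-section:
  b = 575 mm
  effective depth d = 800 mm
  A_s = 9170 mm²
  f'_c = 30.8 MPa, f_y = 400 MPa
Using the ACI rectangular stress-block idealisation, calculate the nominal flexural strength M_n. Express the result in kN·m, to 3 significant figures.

T = A_s f_y = 9170 × 400 = 3668000 N = 3668 kN.
From C = T: a = T/(0.85 f'_c b) = 3668000/(0.85 × 30.8 × 575) = 243.66 mm.
M_n = T(d − a/2) = 3668 kN × (800 − 121.83) mm = 2487.53 kN·m.

M_n ≈ 2490 kN·m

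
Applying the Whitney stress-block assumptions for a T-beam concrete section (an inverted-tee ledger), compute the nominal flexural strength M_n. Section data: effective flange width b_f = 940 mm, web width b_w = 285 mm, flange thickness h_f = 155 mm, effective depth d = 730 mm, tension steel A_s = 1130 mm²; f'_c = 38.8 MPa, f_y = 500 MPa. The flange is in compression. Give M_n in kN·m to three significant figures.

M_n ≈ 407 kN·m

Tension: T = A_s f_y = 1130 × 500 = 565000 N.
Try a within the flange: a = T/(0.85 f'_c b_f) = 565000/(0.85 × 38.8 × 940) = 18.23 mm.
Since a = 18.23 ≤ h_f = 155 mm, the stress block lies entirely in the flange; analyse as a rectangular beam of width b_f.
M_n = T(d − a/2) = 565000 × (730 − 9.115) = 407.30 × 10⁶ N·mm.
M_n = 407.30 kN·m.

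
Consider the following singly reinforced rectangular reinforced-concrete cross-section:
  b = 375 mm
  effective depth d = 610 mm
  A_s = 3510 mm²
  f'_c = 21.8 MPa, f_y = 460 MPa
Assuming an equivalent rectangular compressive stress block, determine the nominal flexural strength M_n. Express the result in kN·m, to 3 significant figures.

M_n ≈ 797 kN·m

T = A_s f_y = 3510 × 460 = 1614600 N = 1614.6 kN.
From C = T: a = T/(0.85 f'_c b) = 1614600/(0.85 × 21.8 × 375) = 232.36 mm.
M_n = T(d − a/2) = 1614.6 kN × (610 − 116.18) mm = 797.32 kN·m.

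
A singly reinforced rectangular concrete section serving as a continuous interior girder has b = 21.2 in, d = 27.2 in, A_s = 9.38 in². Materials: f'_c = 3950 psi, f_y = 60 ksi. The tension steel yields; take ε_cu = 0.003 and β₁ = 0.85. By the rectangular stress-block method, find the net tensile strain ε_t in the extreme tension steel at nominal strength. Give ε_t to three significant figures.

ε_t ≈ 0.00577

a = A_s f_y/(0.85 f'_c b) = 7.907 in.
β₁ = 0.85, so c = a/β₁ = 7.907/0.85 = 9.302 in.
From the linear strain diagram with ε_cu = 0.003: ε_t = 0.003 (d − c)/c = 0.003 × (27.2 − 9.302)/9.302 = 0.00577.
Since ε_t ≥ 0.005, the section is tension-controlled.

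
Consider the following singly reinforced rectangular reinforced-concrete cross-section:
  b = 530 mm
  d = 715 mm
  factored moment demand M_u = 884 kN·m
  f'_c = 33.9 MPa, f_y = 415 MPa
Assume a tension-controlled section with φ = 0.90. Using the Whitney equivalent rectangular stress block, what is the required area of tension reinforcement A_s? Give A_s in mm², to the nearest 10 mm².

A_s ≈ 3550 mm²

M_n = M_u/φ = 884/0.90 = 982.222 kN·m.
With M_n = 0.85 f'_c a b (d − a/2), solve the quadratic for a:
a = d − √(d² − 2M_n/(0.85 f'_c b)) = 715 − √(715² − 2 × 982.222×10⁶/(0.85 × 33.9 × 530)) = 96.46 mm.
A_s = 0.85 f'_c a b / f_y = 0.85 × 33.9 × 96.46 × 530 / 415 = 3549.7 mm².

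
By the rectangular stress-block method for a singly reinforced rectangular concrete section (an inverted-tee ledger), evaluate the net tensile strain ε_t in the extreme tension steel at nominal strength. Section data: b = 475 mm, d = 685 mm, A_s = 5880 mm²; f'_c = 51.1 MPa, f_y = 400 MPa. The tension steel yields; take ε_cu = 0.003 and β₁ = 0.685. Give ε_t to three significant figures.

a = A_s f_y/(0.85 f'_c b) = 114.00 mm.
β₁ = 0.685, so c = a/β₁ = 114.00/0.685 = 166.42 mm.
From the linear strain diagram with ε_cu = 0.003: ε_t = 0.003 (d − c)/c = 0.003 × (685 − 166.42)/166.42 = 0.00935.
Since ε_t ≥ 0.005, the section is tension-controlled.

ε_t ≈ 0.00935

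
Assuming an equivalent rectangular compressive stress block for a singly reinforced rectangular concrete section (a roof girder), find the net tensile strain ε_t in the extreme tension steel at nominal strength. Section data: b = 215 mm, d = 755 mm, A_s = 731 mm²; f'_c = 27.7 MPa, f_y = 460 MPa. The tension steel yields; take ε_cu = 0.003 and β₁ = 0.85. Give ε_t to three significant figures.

a = A_s f_y/(0.85 f'_c b) = 66.43 mm.
β₁ = 0.85, so c = a/β₁ = 66.43/0.85 = 78.15 mm.
From the linear strain diagram with ε_cu = 0.003: ε_t = 0.003 (d − c)/c = 0.003 × (755 − 78.15)/78.15 = 0.0260.
Since ε_t ≥ 0.005, the section is tension-controlled.

ε_t ≈ 0.0260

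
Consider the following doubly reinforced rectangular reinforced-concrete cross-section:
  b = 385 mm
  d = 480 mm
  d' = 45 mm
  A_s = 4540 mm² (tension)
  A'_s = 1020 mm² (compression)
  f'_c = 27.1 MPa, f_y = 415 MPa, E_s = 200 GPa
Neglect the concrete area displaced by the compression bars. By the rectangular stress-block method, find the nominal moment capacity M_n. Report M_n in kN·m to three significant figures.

M_n ≈ 765 kN·m

Assume both tension and compression steel yield.
Net tension couple steel: A_s − A'_s = 3520 mm².
a = (A_s − A'_s) f_y / (0.85 f'_c b) = 1460800/(0.85 × 27.1 × 385) = 164.72 mm.
c = a/β₁ = 164.72/0.85 = 193.79 mm; ε'_s = 0.003(c − d')/c = 0.0023 ≥ f_y/E_s = 0.0021, so compression steel does yield.
M_n = (A_s − A'_s) f_y (d − a/2) + A'_s f_y (d − d') = [1460800 × (480 − 82.36) + 423300 × (480 − 45)] × 10⁻⁶ = 580.87 + 184.14 = 765.01 kN·m.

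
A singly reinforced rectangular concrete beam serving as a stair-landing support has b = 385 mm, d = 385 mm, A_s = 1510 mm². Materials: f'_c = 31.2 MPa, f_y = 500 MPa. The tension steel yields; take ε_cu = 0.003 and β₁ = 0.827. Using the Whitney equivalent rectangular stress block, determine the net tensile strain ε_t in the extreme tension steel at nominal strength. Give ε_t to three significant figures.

ε_t ≈ 0.00992

a = A_s f_y/(0.85 f'_c b) = 73.95 mm.
β₁ = 0.827, so c = a/β₁ = 73.95/0.827 = 89.42 mm.
From the linear strain diagram with ε_cu = 0.003: ε_t = 0.003 (d − c)/c = 0.003 × (385 − 89.42)/89.42 = 0.00992.
Since ε_t ≥ 0.005, the section is tension-controlled.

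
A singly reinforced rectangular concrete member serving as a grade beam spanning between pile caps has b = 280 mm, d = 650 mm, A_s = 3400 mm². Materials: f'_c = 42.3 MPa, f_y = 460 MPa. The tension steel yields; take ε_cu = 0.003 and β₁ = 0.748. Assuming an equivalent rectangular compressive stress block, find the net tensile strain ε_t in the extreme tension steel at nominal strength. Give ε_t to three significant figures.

a = A_s f_y/(0.85 f'_c b) = 155.35 mm.
β₁ = 0.748, so c = a/β₁ = 155.35/0.748 = 207.69 mm.
From the linear strain diagram with ε_cu = 0.003: ε_t = 0.003 (d − c)/c = 0.003 × (650 − 207.69)/207.69 = 0.00639.
Since ε_t ≥ 0.005, the section is tension-controlled.

ε_t ≈ 0.00639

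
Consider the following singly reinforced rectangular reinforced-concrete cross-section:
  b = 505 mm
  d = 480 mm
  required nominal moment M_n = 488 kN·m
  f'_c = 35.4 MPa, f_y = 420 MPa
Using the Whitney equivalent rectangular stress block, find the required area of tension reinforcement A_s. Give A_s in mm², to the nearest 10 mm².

A_s ≈ 2620 mm²

With M_n = 0.85 f'_c a b (d − a/2), solve the quadratic for a:
a = d − √(d² − 2M_n/(0.85 f'_c b)) = 480 − √(480² − 2 × 488×10⁶/(0.85 × 35.4 × 505)) = 72.36 mm.
A_s = 0.85 f'_c a b / f_y = 0.85 × 35.4 × 72.36 × 505 / 420 = 2618.0 mm².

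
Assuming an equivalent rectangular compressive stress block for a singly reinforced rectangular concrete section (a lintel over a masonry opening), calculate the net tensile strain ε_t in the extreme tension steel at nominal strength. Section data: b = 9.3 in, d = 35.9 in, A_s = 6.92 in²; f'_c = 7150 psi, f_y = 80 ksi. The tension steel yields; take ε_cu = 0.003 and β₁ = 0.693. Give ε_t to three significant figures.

a = A_s f_y/(0.85 f'_c b) = 9.795 in.
β₁ = 0.693, so c = a/β₁ = 9.795/0.693 = 14.134 in.
From the linear strain diagram with ε_cu = 0.003: ε_t = 0.003 (d − c)/c = 0.003 × (35.9 − 14.134)/14.134 = 0.00462.
ε_t is between 0.004 and 0.005 — transition zone.

ε_t ≈ 0.00462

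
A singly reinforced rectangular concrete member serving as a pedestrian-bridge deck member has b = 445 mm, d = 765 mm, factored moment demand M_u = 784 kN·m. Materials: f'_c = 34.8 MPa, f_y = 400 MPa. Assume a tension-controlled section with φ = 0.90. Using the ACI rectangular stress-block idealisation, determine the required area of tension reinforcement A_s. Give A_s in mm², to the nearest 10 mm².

M_n = M_u/φ = 784/0.90 = 871.111 kN·m.
With M_n = 0.85 f'_c a b (d − a/2), solve the quadratic for a:
a = d − √(d² − 2M_n/(0.85 f'_c b)) = 765 − √(765² − 2 × 871.111×10⁶/(0.85 × 34.8 × 445)) = 92.04 mm.
A_s = 0.85 f'_c a b / f_y = 0.85 × 34.8 × 92.04 × 445 / 400 = 3028.8 mm².

A_s ≈ 3030 mm²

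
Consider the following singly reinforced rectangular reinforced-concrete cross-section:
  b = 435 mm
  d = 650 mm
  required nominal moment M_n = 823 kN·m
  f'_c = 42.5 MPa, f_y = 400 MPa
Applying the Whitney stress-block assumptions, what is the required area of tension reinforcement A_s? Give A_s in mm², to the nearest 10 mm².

With M_n = 0.85 f'_c a b (d − a/2), solve the quadratic for a:
a = d − √(d² − 2M_n/(0.85 f'_c b)) = 650 − √(650² − 2 × 823×10⁶/(0.85 × 42.5 × 435)) = 86.30 mm.
A_s = 0.85 f'_c a b / f_y = 0.85 × 42.5 × 86.30 × 435 / 400 = 3390.4 mm².

A_s ≈ 3390 mm²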